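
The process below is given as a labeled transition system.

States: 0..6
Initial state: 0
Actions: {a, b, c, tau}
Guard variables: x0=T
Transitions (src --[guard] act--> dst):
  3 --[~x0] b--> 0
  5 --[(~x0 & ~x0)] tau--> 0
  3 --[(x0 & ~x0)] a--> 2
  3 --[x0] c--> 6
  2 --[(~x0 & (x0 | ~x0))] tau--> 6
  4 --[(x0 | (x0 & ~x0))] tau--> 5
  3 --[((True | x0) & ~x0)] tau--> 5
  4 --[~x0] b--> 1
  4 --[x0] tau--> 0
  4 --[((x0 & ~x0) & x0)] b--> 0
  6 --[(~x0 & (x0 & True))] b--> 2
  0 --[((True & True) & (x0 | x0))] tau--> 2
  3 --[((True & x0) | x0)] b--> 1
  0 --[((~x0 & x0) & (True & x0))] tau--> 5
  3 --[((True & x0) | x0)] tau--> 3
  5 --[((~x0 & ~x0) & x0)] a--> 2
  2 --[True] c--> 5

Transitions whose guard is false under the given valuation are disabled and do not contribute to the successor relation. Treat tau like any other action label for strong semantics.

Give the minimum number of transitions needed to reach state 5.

Layered search for 5:
  Layer 0: {0}
  Layer 1: {2}
  Layer 2: {5}
first hit 5 at d=2 via tau·c

Answer: 2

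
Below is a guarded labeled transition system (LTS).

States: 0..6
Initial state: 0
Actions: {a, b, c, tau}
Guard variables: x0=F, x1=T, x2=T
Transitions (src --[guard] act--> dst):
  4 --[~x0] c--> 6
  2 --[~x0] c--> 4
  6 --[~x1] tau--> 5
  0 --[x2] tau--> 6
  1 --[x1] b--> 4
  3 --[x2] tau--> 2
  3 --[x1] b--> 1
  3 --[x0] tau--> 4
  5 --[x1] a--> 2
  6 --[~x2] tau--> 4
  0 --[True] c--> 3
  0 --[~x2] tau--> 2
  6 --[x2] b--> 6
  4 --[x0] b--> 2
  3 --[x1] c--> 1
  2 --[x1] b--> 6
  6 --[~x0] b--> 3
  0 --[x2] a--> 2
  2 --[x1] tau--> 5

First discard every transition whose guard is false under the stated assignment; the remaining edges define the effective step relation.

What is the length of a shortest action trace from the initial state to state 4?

BFS to 4:
  Layer 0: {0}
  Layer 1: {2,3,6}
  Layer 2: {1,4,5}
depth(4)=2, e.g. a·c

Answer: 2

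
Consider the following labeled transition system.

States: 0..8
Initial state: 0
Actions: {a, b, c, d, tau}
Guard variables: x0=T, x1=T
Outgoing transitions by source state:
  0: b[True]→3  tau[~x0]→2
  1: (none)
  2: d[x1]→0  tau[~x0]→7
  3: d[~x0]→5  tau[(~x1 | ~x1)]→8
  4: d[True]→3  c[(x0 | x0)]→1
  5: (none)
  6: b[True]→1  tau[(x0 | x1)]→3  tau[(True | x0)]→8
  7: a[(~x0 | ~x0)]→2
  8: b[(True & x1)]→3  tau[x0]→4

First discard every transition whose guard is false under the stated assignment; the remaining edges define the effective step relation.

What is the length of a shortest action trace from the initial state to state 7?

Layered search for 7:
  L0 = {0}
  L1 = {3}
7 never appears.

Answer: UNREACHABLE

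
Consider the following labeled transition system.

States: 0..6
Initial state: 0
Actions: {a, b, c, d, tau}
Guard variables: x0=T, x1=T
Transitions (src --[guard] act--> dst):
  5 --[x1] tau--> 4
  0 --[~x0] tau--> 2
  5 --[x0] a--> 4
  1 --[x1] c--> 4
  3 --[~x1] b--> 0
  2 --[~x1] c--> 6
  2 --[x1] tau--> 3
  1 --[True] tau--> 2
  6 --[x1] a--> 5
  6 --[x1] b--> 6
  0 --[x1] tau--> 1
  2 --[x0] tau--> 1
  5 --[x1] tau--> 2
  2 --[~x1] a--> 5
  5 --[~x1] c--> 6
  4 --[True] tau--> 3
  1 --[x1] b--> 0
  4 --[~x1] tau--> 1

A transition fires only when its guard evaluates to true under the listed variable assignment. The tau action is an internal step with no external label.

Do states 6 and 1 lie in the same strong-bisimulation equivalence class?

Answer: NOT BISIMILAR

Trace:
Bisimulation quotient by refinement:
  round 0: {{0,1,2,3,4,5,6}}
  round 1: {{0,2,4},{1},{3},{5},{6}}
  round 2: {{0},{1},{2},{3},{4},{5},{6}}
Fixed point at round 3; 7 class(es).
class of 6: {6}; class of 1: {1}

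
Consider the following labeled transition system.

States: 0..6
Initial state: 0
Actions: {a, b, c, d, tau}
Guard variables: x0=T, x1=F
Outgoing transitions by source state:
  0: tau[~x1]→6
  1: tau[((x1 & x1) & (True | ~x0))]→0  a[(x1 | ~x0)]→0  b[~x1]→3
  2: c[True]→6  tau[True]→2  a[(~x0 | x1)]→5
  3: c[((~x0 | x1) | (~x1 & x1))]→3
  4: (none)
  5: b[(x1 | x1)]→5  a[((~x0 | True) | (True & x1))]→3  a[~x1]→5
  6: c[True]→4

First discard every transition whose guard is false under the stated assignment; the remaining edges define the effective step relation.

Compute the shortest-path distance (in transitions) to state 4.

Layered search for 4:
  Layer 0: {0}
  Layer 1: {6}
  Layer 2: {4}
depth(4)=2, e.g. tau·c

Answer: 2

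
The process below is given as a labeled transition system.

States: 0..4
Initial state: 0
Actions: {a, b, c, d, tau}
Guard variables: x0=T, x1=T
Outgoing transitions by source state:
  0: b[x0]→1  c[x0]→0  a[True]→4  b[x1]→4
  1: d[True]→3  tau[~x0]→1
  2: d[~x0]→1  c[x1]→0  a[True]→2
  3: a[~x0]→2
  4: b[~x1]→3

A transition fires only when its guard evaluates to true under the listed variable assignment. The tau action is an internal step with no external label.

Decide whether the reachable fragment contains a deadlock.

Answer: DEADLOCK at state 3

Trace:
Reachable = {0,1,3,4}
  0: a→4  b→1  b→4  c→0  [deg 4]
  1: d→3  [deg 1]
  3: ∅  [no exit]
  4: ∅  [no exit]
witness 3: b·d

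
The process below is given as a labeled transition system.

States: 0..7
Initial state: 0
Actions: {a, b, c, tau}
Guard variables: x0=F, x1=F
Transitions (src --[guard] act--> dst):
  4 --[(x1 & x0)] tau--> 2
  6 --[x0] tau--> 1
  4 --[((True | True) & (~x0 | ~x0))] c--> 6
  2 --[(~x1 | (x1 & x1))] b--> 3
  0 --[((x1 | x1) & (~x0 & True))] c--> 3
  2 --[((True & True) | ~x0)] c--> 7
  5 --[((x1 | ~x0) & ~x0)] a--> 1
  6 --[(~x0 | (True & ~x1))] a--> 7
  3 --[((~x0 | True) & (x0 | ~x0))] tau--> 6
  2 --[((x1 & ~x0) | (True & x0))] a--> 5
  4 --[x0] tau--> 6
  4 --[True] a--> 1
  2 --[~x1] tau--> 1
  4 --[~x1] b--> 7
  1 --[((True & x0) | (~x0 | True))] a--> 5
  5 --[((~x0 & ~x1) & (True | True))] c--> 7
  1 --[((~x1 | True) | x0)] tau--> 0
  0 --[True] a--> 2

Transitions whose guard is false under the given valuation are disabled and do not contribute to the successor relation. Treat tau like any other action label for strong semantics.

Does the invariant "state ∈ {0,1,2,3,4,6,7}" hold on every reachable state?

Allowed set {0,1,2,3,4,6,7}
Reachable = {0,1,2,3,5,6,7}
  0: ✓
  1: ✓
  2: ✓
  3: ✓
  5: outside
  6: ✓
  7: ✓
reach 5 via a·tau·a — violates

Answer: INVARIANT VIOLATED at state 5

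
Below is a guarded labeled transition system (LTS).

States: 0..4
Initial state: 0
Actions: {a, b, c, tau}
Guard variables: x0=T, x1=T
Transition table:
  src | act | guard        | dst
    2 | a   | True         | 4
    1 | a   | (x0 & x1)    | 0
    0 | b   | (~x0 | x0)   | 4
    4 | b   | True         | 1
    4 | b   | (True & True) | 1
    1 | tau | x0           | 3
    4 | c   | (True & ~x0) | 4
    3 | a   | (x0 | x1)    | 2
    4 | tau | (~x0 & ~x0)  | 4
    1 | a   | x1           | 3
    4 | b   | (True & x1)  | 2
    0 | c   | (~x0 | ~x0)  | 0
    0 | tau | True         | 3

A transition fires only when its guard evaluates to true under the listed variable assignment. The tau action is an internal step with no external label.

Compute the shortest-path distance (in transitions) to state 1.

Answer: 2

Working:
Layered search for 1:
  depth 0: {0}
  depth 1: {3,4}
  depth 2: {1,2}
1 enters at depth 2; path b·b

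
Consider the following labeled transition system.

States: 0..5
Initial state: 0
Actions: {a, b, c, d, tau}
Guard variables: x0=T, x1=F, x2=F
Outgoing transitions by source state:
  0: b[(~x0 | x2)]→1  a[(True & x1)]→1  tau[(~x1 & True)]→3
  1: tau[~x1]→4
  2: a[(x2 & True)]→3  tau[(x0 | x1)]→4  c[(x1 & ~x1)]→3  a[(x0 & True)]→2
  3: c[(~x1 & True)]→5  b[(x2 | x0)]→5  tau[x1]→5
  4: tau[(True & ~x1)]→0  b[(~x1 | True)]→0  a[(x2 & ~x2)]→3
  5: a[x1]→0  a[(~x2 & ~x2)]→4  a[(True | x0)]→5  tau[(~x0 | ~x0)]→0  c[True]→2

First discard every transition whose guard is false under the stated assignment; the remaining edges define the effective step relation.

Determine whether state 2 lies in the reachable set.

Answer: REACHABLE

Analysis:
After dropping false guards: 11 live edges.
Layer 0: {0}
Layer 1: {3}  cumulative {0,3}
Layer 2: {5}  cumulative {0,3,5}
Layer 3: {2,4}  cumulative {0,2,3,4,5}
R = {0,2,3,4,5}
witness 2: tau·c·c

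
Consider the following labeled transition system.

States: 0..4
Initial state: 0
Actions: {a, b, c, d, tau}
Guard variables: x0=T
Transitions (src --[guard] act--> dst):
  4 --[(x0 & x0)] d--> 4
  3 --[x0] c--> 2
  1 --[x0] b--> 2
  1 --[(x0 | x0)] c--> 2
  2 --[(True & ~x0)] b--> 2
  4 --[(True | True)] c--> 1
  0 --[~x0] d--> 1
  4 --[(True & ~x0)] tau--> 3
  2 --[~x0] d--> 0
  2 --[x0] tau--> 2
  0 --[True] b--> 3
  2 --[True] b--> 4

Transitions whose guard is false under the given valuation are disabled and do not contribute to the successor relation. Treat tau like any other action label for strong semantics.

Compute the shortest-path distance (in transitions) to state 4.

Layered search for 4:
  Layer 0: {0}
  Layer 1: {3}
  Layer 2: {2}
  Layer 3: {4}
4 enters at depth 3; path b·c·b

Answer: 3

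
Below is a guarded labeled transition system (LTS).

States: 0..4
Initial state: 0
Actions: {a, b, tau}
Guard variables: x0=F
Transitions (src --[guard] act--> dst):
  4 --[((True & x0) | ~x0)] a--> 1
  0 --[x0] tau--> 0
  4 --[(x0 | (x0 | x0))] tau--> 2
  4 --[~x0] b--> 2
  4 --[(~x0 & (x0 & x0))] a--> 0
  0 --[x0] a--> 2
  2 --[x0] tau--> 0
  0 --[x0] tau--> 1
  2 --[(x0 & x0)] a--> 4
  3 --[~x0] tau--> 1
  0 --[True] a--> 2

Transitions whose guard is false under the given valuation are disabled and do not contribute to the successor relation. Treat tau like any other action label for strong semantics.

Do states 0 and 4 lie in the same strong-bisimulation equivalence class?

Answer: NOT BISIMILAR

Working:
Bisimulation quotient by refinement:
  round 0: {{0,1,2,3,4}}
  round 1: {{0},{1,2},{3},{4}}
stable after 2 split(s): 4 block(s)
0∈{0}, 4∈{4}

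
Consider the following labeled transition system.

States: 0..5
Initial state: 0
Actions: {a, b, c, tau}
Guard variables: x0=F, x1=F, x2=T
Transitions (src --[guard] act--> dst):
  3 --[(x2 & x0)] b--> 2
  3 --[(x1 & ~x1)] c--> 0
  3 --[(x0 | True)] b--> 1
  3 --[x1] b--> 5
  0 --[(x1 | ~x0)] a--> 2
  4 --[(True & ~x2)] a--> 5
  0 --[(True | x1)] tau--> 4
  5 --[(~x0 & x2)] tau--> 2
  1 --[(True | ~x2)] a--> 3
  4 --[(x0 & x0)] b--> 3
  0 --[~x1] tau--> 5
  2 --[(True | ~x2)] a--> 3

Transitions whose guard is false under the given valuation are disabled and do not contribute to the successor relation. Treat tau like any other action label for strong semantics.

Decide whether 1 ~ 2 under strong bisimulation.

Answer: BISIMILAR

Working:
Refine partition for ~:
  π0 = {{0,1,2,3,4,5}}
  π1 = {{0},{1,2},{3},{4},{5}}
5 equivalence class(es) (converged in 2)
class of 1: {1,2}; class of 2: {1,2}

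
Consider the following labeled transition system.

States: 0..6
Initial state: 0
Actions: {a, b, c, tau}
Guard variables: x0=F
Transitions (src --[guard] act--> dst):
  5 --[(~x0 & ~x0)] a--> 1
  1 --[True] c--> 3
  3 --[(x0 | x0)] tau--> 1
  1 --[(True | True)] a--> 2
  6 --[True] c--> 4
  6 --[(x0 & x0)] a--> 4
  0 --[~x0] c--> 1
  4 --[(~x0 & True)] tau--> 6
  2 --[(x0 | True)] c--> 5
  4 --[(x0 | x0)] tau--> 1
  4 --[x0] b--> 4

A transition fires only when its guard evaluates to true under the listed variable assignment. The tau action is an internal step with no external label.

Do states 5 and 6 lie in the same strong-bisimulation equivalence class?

Answer: NOT BISIMILAR

Analysis:
Bisimulation quotient by refinement:
  P[0] = {{0,1,2,3,4,5,6}}
  P[1] = {{0,2,6},{1},{3},{4},{5}}
  P[2] = {{0},{1},{2},{3},{4},{5},{6}}
Fixed point at round 3; 7 class(es).
[5]={5}  [6]={6}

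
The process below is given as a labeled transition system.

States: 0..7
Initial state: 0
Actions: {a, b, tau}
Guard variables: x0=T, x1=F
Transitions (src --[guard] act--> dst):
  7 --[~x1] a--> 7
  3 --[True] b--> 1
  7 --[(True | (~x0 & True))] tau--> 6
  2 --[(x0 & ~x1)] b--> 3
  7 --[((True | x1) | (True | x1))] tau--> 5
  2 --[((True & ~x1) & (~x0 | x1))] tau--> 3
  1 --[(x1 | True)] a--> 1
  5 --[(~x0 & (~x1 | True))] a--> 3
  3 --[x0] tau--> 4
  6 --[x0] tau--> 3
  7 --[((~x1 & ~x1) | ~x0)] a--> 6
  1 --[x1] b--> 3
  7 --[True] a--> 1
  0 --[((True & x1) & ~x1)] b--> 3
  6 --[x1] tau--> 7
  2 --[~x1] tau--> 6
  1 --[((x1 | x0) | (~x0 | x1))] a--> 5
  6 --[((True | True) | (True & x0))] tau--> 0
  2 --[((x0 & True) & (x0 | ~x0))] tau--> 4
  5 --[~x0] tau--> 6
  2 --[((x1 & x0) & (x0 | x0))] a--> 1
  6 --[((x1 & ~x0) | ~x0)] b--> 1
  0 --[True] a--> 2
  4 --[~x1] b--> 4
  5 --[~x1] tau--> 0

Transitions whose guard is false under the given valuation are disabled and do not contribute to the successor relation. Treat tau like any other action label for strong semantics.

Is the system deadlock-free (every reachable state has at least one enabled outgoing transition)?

Reachable = {0,1,2,3,4,5,6}
  0: a→2  [1 out]
  1: a→1  a→5  [2 out]
  2: b→3  tau→4  tau→6  [3 out]
  3: b→1  tau→4  [2 out]
  4: b→4  [1 out]
  5: tau→0  [1 out]
  6: tau→0  tau→3  [2 out]

Answer: DEADLOCK-FREE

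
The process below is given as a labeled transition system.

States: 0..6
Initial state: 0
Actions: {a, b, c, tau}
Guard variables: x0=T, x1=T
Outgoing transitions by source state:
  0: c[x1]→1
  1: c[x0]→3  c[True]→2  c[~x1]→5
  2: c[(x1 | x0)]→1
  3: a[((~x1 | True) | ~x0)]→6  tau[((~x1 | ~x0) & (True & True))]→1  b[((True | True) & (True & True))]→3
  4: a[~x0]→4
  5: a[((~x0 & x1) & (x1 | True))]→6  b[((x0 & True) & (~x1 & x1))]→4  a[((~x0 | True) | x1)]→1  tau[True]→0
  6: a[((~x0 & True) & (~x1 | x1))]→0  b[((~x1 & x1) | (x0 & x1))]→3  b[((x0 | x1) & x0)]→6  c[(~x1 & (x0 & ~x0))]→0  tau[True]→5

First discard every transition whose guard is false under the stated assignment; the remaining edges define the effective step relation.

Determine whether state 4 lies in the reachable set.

After dropping false guards: 11 live edges.
L0 = {0}
L1 = {1}  total {0,1}
L2 = {2,3}  total {0,1,2,3}
L3 = {6}  total {0,1,2,3,6}
L4 = {5}  total {0,1,2,3,5,6}
Reachable = {0,1,2,3,5,6}

Answer: UNREACHABLE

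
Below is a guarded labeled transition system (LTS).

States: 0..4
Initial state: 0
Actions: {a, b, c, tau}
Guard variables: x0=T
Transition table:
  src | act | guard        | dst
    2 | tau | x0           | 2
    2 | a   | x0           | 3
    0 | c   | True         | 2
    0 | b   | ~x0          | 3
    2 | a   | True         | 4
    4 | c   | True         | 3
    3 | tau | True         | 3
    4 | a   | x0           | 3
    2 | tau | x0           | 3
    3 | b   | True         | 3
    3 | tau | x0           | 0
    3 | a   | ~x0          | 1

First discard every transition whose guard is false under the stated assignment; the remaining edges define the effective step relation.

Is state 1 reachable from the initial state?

Answer: UNREACHABLE

Working:
After dropping false guards: 10 live edges.
depth 0: {0}
depth 1: {2}  cumulative {0,2}
depth 2: {3,4}  cumulative {0,2,3,4}
Reachable = {0,2,3,4}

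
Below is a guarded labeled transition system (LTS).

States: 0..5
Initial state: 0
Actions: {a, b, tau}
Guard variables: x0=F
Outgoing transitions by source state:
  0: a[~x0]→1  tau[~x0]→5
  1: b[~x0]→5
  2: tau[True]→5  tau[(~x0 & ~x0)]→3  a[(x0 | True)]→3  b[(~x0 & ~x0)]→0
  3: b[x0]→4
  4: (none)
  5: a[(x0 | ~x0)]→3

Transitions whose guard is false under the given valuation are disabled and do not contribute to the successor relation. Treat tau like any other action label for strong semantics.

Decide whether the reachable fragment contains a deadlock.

Reachable = {0,1,3,5}
  0: a→1  tau→5  [deg 2]
  1: b→5  [deg 1]
  3: ∅  [STUCK]
  5: a→3  [deg 1]
trace reaching 3: tau·a

Answer: DEADLOCK at state 3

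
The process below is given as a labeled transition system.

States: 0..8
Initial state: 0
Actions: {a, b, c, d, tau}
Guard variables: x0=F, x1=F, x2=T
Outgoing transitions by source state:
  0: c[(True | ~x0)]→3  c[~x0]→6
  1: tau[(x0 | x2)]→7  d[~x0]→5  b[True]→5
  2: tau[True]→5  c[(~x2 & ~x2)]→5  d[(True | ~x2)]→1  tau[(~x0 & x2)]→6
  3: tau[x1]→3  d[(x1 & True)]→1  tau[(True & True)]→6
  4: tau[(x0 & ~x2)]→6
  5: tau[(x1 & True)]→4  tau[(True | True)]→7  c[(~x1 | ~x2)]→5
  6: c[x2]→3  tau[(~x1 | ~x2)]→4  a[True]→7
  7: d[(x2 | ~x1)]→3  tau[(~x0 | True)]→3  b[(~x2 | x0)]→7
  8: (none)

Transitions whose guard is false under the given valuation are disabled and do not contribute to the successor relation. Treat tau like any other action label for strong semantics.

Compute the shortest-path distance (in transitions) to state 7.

Layered search for 7:
  depth 0: {0}
  depth 1: {3,6}
  depth 2: {4,7}
depth(7)=2, e.g. c·a

Answer: 2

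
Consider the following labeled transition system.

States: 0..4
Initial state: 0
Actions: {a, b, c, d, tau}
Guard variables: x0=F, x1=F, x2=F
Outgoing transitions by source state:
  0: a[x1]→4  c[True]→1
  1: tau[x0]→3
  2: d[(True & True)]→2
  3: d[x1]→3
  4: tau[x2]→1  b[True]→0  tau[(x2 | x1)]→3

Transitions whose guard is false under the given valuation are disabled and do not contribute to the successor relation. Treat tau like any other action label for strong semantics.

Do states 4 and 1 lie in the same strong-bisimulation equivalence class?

Answer: NOT BISIMILAR

Working:
Compute ~ classes (split until stable):
  P[0] = {{0,1,2,3,4}}
  P[1] = {{0},{1,3},{2},{4}}
Fixed point at round 2; 4 class(es).
4∈{4}, 1∈{1,3}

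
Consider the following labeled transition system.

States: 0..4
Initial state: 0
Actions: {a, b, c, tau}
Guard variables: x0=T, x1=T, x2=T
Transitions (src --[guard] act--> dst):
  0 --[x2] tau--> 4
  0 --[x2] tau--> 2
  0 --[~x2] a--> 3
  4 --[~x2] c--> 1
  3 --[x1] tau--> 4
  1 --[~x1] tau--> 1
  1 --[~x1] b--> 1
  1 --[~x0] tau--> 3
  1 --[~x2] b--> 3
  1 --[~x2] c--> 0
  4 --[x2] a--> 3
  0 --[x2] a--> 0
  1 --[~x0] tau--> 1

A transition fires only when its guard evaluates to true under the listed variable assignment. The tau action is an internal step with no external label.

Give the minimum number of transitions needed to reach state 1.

BFS to 1:
  Layer 0: {0}
  Layer 1: {2,4}
  Layer 2: {3}
1 never appears.

Answer: UNREACHABLE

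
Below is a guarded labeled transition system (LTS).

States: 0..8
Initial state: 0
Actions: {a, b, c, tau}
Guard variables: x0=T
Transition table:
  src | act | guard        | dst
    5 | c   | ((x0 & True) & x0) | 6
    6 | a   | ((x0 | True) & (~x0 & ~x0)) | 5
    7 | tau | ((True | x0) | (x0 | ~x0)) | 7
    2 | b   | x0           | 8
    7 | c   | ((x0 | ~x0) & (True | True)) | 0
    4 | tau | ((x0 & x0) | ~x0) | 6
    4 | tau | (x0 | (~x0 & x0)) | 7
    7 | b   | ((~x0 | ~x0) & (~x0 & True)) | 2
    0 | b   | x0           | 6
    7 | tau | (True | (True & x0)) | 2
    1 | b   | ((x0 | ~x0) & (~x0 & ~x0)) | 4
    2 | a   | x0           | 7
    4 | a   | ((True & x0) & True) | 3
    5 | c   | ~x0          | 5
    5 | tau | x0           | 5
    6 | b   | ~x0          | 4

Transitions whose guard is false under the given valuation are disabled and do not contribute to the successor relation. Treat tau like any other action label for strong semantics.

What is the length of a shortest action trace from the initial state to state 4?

Answer: UNREACHABLE

Trace:
Layered search for 4:
  Layer 0: {0}
  Layer 1: {6}
4 never appears.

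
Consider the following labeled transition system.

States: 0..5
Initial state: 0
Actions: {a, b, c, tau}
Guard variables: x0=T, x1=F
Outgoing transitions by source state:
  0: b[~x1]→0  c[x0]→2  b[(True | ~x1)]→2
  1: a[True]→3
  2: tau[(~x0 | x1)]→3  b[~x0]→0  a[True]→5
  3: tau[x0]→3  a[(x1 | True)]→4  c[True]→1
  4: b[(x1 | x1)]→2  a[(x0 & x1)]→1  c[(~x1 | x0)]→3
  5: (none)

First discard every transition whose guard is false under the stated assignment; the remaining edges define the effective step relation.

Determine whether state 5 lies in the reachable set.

Answer: REACHABLE

Trace:
After dropping false guards: 9 live edges.
depth 0: {0}
depth 1: {2}  now seen {0,2}
depth 2: {5}  now seen {0,2,5}
Reach set: {0,2,5}
witness 5: b·a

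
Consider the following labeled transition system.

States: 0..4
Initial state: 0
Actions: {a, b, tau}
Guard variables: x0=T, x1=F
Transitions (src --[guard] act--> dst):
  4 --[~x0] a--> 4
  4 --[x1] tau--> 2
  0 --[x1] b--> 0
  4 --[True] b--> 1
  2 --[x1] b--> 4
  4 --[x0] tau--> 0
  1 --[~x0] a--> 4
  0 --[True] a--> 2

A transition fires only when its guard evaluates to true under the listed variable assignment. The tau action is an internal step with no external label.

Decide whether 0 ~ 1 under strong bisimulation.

Answer: NOT BISIMILAR

Analysis:
Bisimulation quotient by refinement:
  π0 = {{0,1,2,3,4}}
  π1 = {{0},{1,2,3},{4}}
3 equivalence class(es) (converged in 2)
0∈{0}, 1∈{1,2,3}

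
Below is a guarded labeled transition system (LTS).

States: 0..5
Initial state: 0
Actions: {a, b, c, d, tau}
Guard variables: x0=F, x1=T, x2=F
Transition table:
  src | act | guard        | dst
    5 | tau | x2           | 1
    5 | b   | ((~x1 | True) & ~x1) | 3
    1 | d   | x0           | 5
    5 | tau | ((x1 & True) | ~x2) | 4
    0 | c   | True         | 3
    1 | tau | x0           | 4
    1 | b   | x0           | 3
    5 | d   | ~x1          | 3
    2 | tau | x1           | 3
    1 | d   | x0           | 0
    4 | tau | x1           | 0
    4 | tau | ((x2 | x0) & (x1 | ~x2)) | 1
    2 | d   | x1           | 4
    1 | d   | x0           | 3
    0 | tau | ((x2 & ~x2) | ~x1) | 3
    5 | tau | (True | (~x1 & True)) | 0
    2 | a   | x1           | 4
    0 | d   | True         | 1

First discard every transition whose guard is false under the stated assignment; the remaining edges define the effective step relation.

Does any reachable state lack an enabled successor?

Answer: DEADLOCK at state 1

Analysis:
R = {0,1,3}
  0: c→3  d→1  [2 out]
  1: ∅  [no exit]
  3: ∅  [no exit]
trace reaching 1: d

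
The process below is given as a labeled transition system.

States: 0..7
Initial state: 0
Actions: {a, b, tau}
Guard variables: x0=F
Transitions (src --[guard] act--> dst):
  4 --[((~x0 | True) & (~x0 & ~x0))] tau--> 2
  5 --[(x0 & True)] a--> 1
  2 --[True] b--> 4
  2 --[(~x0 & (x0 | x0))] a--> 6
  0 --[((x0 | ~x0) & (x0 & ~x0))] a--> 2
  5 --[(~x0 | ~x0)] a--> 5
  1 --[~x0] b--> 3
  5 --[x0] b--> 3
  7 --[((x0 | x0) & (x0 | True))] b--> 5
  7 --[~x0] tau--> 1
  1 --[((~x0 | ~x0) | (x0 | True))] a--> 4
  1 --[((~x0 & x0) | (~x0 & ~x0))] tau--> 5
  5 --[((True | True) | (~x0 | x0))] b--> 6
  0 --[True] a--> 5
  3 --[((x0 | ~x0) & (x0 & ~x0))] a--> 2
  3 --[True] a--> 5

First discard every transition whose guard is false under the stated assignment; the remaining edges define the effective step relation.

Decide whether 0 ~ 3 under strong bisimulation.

Answer: BISIMILAR

Trace:
Refine partition for ~:
  P[0] = {{0,1,2,3,4,5,6,7}}
  P[1] = {{0,3},{1},{2},{4,7},{5},{6}}
  P[2] = {{0,3},{1},{2},{4},{5},{6},{7}}
stable after 3 split(s): 7 block(s)
class of 0: {0,3}; class of 3: {0,3}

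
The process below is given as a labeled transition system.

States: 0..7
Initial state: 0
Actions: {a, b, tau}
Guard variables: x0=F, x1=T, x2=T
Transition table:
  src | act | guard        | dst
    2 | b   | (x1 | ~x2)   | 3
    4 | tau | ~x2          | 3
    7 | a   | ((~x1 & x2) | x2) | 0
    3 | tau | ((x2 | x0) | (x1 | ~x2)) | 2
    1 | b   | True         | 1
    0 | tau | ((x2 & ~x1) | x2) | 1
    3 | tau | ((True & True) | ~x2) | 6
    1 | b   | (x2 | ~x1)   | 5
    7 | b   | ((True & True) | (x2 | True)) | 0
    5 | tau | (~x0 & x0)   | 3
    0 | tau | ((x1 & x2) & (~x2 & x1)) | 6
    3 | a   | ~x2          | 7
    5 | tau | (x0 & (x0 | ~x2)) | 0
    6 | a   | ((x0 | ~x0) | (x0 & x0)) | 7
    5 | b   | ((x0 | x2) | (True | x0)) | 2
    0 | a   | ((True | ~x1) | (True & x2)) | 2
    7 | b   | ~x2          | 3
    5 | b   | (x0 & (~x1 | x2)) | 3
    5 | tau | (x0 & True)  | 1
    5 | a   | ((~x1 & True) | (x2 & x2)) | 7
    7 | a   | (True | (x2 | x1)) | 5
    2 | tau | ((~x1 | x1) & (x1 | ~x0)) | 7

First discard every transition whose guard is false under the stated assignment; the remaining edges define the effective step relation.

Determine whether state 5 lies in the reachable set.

Guard filter leaves 14 enabled edge(s).
depth 0: {0}
depth 1: {1,2}  now seen {0,1,2}
depth 2: {3,5,7}  now seen {0,1,2,3,5,7}
depth 3: {6}  now seen {0,1,2,3,5,6,7}
R = {0,1,2,3,5,6,7}
trace reaching 5: tau·b

Answer: REACHABLE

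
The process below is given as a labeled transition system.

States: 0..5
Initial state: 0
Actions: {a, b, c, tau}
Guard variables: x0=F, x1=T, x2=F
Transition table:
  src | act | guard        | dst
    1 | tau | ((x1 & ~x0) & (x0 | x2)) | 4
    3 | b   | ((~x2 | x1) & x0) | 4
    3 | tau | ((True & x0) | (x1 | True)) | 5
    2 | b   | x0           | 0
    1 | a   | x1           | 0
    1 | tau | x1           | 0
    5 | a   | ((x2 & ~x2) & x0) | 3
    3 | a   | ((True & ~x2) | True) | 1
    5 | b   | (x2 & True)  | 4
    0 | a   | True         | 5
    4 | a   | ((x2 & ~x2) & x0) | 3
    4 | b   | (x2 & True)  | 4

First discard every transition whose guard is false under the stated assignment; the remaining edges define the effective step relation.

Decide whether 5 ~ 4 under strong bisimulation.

Answer: BISIMILAR

Analysis:
Refine partition for ~:
  π0 = {{0,1,2,3,4,5}}
  π1 = {{0},{1,3},{2,4,5}}
  π2 = {{0},{1},{2,4,5},{3}}
Fixed point at round 3; 4 class(es).
5∈{2,4,5}, 4∈{2,4,5}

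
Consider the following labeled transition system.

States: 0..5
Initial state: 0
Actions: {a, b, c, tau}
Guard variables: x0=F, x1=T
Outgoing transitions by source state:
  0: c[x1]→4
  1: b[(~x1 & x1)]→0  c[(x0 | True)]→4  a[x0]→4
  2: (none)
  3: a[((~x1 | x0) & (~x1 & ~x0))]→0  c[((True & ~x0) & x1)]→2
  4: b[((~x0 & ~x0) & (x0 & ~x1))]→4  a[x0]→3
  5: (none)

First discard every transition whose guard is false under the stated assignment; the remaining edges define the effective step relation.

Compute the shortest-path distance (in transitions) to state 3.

Layered search for 3:
  depth 0: {0}
  depth 1: {4}
3 never appears.

Answer: UNREACHABLE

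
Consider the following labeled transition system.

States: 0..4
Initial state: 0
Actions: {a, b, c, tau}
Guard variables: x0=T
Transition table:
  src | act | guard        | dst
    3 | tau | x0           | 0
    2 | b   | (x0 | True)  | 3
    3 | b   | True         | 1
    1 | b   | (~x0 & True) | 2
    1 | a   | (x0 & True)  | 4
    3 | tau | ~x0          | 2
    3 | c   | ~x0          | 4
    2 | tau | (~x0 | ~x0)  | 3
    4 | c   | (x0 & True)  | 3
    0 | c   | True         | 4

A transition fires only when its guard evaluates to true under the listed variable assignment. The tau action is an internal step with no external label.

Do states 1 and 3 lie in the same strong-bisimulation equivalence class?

Answer: NOT BISIMILAR

Analysis:
Bisimulation quotient by refinement:
  P[0] = {{0,1,2,3,4}}
  P[1] = {{0,4},{1},{2},{3}}
  P[2] = {{0},{1},{2},{3},{4}}
5 equivalence class(es) (converged in 3)
1∈{1}, 3∈{3}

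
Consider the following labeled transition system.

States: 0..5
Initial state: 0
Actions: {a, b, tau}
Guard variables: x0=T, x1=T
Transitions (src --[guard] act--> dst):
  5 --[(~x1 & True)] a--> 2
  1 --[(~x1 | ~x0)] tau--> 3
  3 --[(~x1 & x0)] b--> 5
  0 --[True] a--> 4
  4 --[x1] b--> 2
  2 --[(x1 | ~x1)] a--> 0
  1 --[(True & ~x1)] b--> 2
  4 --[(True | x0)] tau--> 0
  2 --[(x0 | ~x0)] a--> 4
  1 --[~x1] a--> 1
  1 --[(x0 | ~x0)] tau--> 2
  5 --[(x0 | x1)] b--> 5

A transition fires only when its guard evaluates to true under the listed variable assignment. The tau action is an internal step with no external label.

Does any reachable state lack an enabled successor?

Answer: DEADLOCK-FREE

Analysis:
Reachable = {0,2,4}
  0: a→4  [1 exit(s)]
  2: a→0  a→4  [2 exit(s)]
  4: b→2  tau→0  [2 exit(s)]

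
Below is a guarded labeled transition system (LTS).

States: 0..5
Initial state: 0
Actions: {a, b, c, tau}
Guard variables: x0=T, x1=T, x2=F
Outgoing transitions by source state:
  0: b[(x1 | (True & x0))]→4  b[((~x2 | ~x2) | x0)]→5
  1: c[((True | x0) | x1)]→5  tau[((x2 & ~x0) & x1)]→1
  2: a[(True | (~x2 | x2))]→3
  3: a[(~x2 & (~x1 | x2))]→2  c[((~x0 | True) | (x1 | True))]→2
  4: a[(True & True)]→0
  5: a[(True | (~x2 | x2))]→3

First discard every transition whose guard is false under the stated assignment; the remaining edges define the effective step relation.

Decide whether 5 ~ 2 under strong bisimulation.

Compute ~ classes (split until stable):
  π0 = {{0,1,2,3,4,5}}
  π1 = {{0},{1,3},{2,4,5}}
  π2 = {{0},{1,3},{2,5},{4}}
Fixed point at round 3; 4 class(es).
class of 5: {2,5}; class of 2: {2,5}

Answer: BISIMILAR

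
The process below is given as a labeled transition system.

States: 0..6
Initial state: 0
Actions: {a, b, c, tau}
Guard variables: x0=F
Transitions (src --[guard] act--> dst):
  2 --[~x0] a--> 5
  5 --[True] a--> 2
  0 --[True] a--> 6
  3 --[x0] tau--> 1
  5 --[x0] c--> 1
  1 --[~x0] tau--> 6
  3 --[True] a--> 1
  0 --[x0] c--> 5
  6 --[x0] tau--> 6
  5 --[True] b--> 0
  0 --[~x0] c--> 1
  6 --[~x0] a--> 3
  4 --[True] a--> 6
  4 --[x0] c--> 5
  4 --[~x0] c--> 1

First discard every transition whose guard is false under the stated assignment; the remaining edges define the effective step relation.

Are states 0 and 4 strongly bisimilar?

Answer: BISIMILAR

Working:
Refine partition for ~:
  π0 = {{0,1,2,3,4,5,6}}
  π1 = {{0,4},{1},{2,3,6},{5}}
  π2 = {{0,4},{1},{2},{3},{5},{6}}
stable after 3 split(s): 6 block(s)
[0]={0,4}  [4]={0,4}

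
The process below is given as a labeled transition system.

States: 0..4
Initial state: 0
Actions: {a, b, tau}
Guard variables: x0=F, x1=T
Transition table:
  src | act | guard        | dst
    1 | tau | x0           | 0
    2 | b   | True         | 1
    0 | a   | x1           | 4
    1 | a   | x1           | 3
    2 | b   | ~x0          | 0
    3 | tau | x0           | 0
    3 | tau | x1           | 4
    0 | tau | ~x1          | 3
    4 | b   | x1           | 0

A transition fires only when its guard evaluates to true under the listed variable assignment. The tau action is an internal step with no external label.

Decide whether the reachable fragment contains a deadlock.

Reach set: {0,4}
  0: a→4  [1 exit(s)]
  4: b→0  [1 exit(s)]

Answer: DEADLOCK-FREE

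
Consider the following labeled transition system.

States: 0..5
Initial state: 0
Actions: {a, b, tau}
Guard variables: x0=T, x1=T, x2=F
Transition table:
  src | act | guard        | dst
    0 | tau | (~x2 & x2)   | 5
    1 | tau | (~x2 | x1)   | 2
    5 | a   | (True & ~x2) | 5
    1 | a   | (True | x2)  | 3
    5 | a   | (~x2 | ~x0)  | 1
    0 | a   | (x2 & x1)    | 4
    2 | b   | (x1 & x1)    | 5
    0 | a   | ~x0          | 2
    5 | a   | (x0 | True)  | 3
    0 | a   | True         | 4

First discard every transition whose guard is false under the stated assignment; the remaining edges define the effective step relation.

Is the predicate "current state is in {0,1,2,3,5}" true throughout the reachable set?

Safe = {0,1,2,3,5}
R = {0,4}
  0: ok
  4: outside
reach 4 via a — violates

Answer: INVARIANT VIOLATED at state 4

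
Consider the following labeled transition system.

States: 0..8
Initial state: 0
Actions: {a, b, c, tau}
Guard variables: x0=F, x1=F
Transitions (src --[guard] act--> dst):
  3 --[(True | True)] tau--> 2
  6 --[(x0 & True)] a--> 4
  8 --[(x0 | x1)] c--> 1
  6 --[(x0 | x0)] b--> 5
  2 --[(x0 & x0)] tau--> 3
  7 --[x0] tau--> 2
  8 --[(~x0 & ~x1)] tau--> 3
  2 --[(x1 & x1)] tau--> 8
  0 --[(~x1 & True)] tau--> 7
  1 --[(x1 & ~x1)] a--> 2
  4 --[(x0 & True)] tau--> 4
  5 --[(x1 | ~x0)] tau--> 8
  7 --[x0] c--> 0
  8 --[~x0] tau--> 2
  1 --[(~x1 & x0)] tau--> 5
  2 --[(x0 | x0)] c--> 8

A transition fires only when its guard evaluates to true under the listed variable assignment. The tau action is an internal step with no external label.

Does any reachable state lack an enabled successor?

R = {0,7}
  0: tau→7  [1 exit(s)]
  7: ∅  [STUCK]
trace reaching 7: tau

Answer: DEADLOCK at state 7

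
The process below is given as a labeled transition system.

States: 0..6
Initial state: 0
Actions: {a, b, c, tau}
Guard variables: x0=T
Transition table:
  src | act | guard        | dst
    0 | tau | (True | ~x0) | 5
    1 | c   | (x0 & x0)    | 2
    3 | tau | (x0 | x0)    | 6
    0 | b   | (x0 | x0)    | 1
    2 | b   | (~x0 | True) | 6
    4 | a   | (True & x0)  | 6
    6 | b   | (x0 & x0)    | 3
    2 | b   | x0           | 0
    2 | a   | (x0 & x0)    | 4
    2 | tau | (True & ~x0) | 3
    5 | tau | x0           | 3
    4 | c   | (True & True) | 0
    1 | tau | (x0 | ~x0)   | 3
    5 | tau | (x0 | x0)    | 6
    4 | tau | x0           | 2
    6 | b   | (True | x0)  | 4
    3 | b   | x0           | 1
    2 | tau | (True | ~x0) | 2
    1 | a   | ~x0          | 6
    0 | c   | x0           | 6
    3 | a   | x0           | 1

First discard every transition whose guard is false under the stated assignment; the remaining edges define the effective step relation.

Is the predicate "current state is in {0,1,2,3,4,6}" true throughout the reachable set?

Inv-set: {0,1,2,3,4,6}
R = {0,1,2,3,4,5,6}
  0: ok
  1: ok
  2: ok
  3: ok
  4: ok
  5: ✗ unsafe
  6: ok
witness against invariant: tau → 5

Answer: INVARIANT VIOLATED at state 5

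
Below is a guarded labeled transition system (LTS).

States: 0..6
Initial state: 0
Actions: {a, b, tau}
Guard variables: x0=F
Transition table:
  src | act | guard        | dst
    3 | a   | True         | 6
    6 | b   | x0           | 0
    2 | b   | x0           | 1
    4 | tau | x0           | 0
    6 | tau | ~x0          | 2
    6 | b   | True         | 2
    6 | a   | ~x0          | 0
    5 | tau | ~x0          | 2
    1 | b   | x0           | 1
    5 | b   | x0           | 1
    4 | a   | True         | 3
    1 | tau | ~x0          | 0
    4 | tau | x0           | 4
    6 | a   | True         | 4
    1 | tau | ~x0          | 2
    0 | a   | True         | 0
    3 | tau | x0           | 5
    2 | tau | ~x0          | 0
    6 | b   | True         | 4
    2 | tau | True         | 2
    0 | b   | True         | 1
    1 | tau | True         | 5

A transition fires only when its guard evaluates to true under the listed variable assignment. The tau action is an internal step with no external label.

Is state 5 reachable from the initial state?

15 transition(s) survive guard evaluation.
L0 = {0}
L1 = {1}  total {0,1}
L2 = {2,5}  total {0,1,2,5}
Reach set: {0,1,2,5}
Path to 5: b·tau

Answer: REACHABLE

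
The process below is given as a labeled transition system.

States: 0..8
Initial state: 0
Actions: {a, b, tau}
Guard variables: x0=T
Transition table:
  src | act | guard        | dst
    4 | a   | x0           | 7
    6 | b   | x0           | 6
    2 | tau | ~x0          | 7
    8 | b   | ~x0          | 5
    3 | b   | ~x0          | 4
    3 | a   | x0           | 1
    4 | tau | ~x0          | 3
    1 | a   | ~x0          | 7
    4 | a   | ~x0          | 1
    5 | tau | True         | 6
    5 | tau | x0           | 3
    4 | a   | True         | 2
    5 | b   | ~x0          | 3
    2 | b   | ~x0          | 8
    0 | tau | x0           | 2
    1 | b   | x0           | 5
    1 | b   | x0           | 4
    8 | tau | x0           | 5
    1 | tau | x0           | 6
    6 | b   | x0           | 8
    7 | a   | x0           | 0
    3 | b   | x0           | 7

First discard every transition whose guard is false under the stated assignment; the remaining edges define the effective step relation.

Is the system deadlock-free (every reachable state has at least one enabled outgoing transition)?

Answer: DEADLOCK at state 2

Working:
Reach set: {0,2}
  0: tau→2  [deg 1]
  2: ∅  [deadlock]
trace reaching 2: tau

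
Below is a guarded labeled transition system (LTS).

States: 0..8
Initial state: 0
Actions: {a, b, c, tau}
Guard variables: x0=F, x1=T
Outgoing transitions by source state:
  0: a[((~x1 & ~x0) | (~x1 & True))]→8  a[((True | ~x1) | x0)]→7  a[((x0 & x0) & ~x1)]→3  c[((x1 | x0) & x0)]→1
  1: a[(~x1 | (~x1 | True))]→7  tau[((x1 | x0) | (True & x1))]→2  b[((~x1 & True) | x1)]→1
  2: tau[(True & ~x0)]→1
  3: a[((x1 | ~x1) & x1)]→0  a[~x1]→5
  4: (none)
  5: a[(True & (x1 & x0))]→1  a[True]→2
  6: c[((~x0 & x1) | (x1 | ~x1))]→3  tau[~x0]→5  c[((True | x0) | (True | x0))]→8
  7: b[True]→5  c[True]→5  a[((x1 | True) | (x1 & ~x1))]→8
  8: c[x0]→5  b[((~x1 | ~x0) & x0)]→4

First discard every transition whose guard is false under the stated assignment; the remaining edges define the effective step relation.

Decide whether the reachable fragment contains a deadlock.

Answer: DEADLOCK at state 8

Working:
Reachable = {0,1,2,5,7,8}
  0: a→7  [1 exit(s)]
  1: a→7  b→1  tau→2  [3 exit(s)]
  2: tau→1  [1 exit(s)]
  5: a→2  [1 exit(s)]
  7: a→8  b→5  c→5  [3 exit(s)]
  8: ∅  [deadlock]
Path to 8: a·a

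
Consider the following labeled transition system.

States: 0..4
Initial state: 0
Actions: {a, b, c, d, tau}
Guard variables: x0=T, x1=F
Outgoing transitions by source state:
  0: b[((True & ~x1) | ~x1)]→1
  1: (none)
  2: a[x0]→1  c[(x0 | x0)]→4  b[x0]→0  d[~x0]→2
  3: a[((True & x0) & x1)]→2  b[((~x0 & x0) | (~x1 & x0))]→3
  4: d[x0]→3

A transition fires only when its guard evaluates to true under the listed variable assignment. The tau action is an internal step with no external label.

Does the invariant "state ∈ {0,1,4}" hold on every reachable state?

Answer: INVARIANT HOLDS

Trace:
Safe = {0,1,4}
Reachable = {0,1}
  0: safe
  1: safe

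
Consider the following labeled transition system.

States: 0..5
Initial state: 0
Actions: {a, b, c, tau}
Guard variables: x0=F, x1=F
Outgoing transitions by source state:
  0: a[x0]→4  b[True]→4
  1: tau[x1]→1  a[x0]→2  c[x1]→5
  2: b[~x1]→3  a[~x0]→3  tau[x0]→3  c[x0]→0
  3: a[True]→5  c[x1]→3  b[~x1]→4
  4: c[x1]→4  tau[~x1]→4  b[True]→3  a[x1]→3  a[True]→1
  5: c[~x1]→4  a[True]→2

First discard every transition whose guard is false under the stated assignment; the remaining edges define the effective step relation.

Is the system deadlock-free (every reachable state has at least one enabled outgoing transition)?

Reach set: {0,1,2,3,4,5}
  0: b→4  [1 out]
  1: ∅  [deadlock]
  2: a→3  b→3  [2 out]
  3: a→5  b→4  [2 out]
  4: a→1  b→3  tau→4  [3 out]
  5: a→2  c→4  [2 out]
Path to 1: b·a

Answer: DEADLOCK at state 1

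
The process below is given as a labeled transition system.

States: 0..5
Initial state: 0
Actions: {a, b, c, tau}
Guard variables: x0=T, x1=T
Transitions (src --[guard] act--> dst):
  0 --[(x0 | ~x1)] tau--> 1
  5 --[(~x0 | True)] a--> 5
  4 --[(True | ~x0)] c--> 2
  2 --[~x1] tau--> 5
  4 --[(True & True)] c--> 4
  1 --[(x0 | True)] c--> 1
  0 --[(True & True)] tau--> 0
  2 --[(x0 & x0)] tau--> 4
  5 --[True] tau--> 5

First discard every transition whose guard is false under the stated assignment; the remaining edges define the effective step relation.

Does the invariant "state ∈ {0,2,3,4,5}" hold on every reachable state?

Answer: INVARIANT VIOLATED at state 1

Analysis:
Safe = {0,2,3,4,5}
Reach set: {0,1}
  0: ✓
  1: ✗ unsafe
witness against invariant: tau → 1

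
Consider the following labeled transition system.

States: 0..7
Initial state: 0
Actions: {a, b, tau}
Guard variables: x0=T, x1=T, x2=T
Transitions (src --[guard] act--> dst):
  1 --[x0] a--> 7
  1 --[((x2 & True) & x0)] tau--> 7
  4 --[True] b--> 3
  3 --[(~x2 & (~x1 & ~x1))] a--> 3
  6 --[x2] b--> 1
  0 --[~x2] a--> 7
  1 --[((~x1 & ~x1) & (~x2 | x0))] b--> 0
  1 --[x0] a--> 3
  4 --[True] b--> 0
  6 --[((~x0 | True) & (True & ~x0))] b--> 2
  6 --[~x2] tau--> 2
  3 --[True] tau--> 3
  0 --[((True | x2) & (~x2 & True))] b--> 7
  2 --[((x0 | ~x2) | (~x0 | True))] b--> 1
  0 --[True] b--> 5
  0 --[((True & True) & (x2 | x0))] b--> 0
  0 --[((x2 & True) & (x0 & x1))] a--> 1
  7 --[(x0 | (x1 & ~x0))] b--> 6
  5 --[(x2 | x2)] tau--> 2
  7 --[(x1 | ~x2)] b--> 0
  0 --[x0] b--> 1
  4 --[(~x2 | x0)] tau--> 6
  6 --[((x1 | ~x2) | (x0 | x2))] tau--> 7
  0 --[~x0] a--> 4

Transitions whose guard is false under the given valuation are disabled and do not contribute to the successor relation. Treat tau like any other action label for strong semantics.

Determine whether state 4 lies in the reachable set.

After dropping false guards: 17 live edges.
Layer 0: {0}
Layer 1: {1,5}  cumulative {0,1,5}
Layer 2: {2,3,7}  cumulative {0,1,2,3,5,7}
Layer 3: {6}  cumulative {0,1,2,3,5,6,7}
R = {0,1,2,3,5,6,7}

Answer: UNREACHABLE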